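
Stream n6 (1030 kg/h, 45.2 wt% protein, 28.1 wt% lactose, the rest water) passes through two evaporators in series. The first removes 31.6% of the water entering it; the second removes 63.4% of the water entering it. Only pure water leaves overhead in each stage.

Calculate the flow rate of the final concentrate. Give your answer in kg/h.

823.8 kg/h

water in feed = 1030×0.267 = 275.01 kg/h.
After stage 1: water left = (1−0.316)×275.01 = 188.11; stream total = 943.1 kg/h.
After stage 2: water left = (1−0.634)×188.11 = 68.847; final concentrate = 823.84 kg/h.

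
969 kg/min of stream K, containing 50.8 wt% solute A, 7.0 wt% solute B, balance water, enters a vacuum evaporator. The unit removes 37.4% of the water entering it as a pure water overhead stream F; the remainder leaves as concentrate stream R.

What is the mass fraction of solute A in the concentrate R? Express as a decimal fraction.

0.6032

solute A is not removed: 969×0.508 = 492.25 kg/min of solute A enters R.
water entering = 969×0.422 = 408.92 kg/min; overhead removed = 0.374×408.92 = 152.94 kg/min.
Concentrate = 969 − 152.94 = 816.06 kg/min.
Mass fraction = 492.25/816.06 = 0.6032.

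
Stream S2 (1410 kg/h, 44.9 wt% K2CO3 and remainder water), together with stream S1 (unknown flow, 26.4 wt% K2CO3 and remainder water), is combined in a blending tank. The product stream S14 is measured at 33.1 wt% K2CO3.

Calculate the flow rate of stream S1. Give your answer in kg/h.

2483 kg/h

Let S1 be the unknown flow. Total out = 1410 + S1.
K2CO3 balance: 633.09 + 0.264·S1 = 0.331·(1410 + S1)
(0.264 − 0.331)·S1 = 0.331×1410 − 633.09 = -166.38
S1 = -166.38 / -0.067 = 2483.3 kg/h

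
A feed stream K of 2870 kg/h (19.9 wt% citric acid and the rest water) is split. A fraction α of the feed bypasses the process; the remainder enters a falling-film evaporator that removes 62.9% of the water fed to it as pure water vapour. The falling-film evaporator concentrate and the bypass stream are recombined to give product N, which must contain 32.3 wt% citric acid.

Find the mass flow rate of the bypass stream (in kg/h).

All 2870×0.199 = 571.13 kg/h of citric acid reaches N, so N = 571.13/0.323 = 1768.2 kg/h and vapour = 1101.8 kg/h.
The evaporator receives (1−α)·2870 of feed at 0.801 water and removes 0.629 of that water:
0.629×0.801×(1−α)×2870 = 1101.8
(1−α) = 1101.8/1446 = 0.7620;  α = 0.2380.
Bypass flow = 0.2380×2870 = 683.16 kg/h.

683.2 kg/h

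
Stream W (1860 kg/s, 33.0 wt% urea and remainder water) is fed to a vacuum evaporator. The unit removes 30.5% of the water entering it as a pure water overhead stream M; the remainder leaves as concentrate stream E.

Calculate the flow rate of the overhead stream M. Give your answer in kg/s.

water entering = 1860×0.670 = 1246.2 kg/s; overhead removed = 0.305×1246.2 = 380.09 kg/s.

380.1 kg/s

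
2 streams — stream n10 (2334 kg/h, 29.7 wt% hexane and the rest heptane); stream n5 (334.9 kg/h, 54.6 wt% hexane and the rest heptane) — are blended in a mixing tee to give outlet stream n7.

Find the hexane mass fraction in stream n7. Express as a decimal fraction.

Total flow out = 2334 + 334.9 = 2668.9 kg/h.
hexane in = 2334×0.297 + 334.9×0.546 = 876.05 kg/h.
hexane mass fraction in n7 = 876.05/2668.9 = 0.328.

0.328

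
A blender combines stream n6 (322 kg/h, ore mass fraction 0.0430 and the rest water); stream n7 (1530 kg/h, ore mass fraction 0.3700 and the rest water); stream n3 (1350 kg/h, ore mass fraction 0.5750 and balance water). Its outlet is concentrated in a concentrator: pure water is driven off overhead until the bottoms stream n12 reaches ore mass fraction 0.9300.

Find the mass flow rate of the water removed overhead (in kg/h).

1744 kg/h

ore entering = 322×0.043 + 1530×0.370 + 1350×0.575 = 1356.2 kg/h.
All ore reports to n12, so n12 = 1356.2/0.930 = 1458.3 kg/h.
Total feed = 3202 kg/h; overhead = 3202 − 1458.3 = 1743.7 kg/h.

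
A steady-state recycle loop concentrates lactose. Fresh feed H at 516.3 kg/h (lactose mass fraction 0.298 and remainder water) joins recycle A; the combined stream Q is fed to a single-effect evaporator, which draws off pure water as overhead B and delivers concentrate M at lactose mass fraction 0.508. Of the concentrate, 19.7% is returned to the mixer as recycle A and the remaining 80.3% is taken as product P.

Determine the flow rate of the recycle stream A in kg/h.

Overall lactose balance (none leaves overhead): lactose in fresh feed = lactose in product, i.e. 516.3×0.298 = (1−0.197)·M·0.508.
M = 153.86/(0.508×0.803) = 377.17 kg/h.
Recycle A = 0.197×377.17 = 74.303 kg/h.

74.3 kg/h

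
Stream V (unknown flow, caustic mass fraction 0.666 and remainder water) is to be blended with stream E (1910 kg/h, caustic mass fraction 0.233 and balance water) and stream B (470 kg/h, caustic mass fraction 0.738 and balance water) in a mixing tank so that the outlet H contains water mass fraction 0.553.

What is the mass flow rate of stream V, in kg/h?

Let V be the unknown flow. Total out = 2380 + V.
water balance: 1588.1 + 0.334·V = 0.553·(2380 + V)
(0.334 − 0.553)·V = 0.553×2380 − 1588.1 = -271.97
V = -271.97 / -0.219 = 1241.9 kg/h

1242 kg/h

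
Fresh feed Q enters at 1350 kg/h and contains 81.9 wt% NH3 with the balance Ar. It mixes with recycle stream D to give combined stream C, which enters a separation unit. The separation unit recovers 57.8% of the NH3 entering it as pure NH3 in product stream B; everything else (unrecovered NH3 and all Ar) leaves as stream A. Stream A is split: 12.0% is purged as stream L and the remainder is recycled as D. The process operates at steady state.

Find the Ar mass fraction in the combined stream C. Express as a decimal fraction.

Ar enters only via Q and leaves only via the purge: 1350×0.181 = 0.120×(Ar in A), and the separation unit passes all Ar, so Ar in C = Ar in A = 2036.2 kg/h.
NH3 in C: m_A = 1350×0.819 + (1−0.120)·(1−0.578)·m_A, so m_A = 1105.6/0.6286 = 1758.8 kg/h.
C = 1758.8 + 2036.2 = 3795 kg/h.
Ar fraction in C = 2036.2/3795 = 0.537.

0.537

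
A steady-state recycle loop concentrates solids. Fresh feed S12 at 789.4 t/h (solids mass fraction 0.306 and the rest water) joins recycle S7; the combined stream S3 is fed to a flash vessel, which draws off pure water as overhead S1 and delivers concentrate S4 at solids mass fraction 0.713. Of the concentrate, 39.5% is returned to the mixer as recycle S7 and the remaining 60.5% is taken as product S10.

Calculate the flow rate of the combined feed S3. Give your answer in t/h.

1011 t/h

Overall solids balance (none leaves overhead): solids in fresh feed = solids in product, i.e. 789.4×0.306 = (1−0.395)·S4·0.713.
S4 = 241.56/(0.713×0.605) = 559.98 t/h.
Recycle S7 = 0.395×559.98 = 221.19 t/h.
Combined feed S3 = 789.4 + 221.19 = 1010.6 t/h.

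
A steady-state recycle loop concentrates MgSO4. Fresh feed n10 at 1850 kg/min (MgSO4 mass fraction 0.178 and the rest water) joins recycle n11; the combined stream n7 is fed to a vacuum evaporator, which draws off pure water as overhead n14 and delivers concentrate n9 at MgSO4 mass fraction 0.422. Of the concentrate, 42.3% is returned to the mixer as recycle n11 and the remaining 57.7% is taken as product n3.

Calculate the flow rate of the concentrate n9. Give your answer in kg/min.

1352 kg/min

Overall MgSO4 balance (none leaves overhead): MgSO4 in fresh feed = MgSO4 in product, i.e. 1850×0.178 = (1−0.423)·n9·0.422.
n9 = 329.3/(0.422×0.577) = 1352.4 kg/min.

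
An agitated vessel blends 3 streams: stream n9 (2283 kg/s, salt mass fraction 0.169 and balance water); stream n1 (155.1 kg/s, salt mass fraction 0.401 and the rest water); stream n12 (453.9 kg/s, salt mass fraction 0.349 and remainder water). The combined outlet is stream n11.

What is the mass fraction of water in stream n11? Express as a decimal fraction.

0.790

Total flow out = 2283 + 155.1 + 453.9 = 2892 kg/s.
water in = 2283×0.831 + 155.1×0.599 + 453.9×0.651 = 2285.6 kg/s.
water mass fraction in n11 = 2285.6/2892 = 0.790.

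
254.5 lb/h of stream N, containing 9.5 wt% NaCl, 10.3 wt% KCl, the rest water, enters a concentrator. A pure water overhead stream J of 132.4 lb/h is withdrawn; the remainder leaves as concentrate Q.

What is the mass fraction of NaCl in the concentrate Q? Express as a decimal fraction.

0.198

NaCl is not removed: 254.5×0.095 = 24.178 lb/h of NaCl enters Q.
Concentrate = 254.5 − 132.4 = 122.1 lb/h.
Mass fraction = 24.178/122.1 = 0.198.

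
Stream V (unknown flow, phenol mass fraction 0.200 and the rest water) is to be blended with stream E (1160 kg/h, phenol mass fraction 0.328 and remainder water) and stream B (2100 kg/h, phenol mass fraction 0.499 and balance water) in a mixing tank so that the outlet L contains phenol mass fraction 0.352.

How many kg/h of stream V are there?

Let V be the unknown flow. Total out = 3260 + V.
phenol balance: 1428.4 + 0.200·V = 0.352·(3260 + V)
(0.200 − 0.352)·V = 0.352×3260 − 1428.4 = -280.86
V = -280.86 / -0.152 = 1847.8 kg/h

1848 kg/h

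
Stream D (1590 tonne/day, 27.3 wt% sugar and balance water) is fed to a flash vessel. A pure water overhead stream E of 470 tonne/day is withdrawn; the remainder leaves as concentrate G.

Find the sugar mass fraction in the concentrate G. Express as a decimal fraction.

sugar is not removed: 1590×0.273 = 434.07 tonne/day of sugar enters G.
Concentrate = 1590 − 470 = 1120 tonne/day.
Mass fraction = 434.07/1120 = 0.388.

0.388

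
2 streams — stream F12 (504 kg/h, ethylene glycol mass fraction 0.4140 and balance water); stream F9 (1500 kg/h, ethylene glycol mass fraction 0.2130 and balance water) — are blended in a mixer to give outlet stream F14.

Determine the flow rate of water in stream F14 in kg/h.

1476 kg/h

water out = water in = 504×0.586 + 1500×0.787 = 1475.8 kg/h.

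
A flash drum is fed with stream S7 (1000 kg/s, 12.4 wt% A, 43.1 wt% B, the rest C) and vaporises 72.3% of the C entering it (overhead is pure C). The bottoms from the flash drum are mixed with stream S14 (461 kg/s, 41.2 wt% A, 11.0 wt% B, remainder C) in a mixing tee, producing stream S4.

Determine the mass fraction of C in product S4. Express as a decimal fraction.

0.302

Vapour removed = 0.723×0.445×1000 = 321.74 kg/s; concentrate = 678.26 kg/s.
C reaching the mixer = 123.26 (from concentrate) + 461×0.478 = 343.62 kg/s.
Product flow = 678.26 + 461 = 1139.3 kg/s; C fraction = 0.302.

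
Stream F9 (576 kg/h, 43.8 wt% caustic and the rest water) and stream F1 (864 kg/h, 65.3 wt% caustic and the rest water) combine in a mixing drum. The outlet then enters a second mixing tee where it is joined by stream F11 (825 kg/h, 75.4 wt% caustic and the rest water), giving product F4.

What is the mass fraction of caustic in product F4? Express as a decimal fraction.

Overall, product flow = 2265 kg/h.
caustic in = 576×0.438 + 864×0.653 + 825×0.754 = 1438.5 kg/h.
caustic fraction in F4 = 0.635.

0.635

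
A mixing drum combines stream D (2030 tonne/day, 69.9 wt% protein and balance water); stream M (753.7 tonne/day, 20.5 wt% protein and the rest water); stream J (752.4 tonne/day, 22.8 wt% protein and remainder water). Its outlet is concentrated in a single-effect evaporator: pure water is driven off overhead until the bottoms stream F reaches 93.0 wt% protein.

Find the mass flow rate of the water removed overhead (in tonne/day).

protein entering = 2030×0.699 + 753.7×0.205 + 752.4×0.228 = 1745 tonne/day.
All protein reports to F, so F = 1745/0.930 = 1876.4 tonne/day.
Total feed = 3536.1 tonne/day; overhead = 3536.1 − 1876.4 = 1659.7 tonne/day.

1660 tonne/day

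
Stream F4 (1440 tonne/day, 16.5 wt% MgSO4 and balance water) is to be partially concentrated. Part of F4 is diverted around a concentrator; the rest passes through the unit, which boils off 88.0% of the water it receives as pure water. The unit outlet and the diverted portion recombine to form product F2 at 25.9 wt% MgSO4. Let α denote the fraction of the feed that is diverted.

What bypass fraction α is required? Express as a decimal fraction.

All 1440×0.165 = 237.6 tonne/day of MgSO4 reaches F2, so F2 = 237.6/0.259 = 917.37 tonne/day and vapour = 522.63 tonne/day.
The evaporator receives (1−α)·1440 of feed at 0.835 water and removes 0.880 of that water:
0.880×0.835×(1−α)×1440 = 522.63
(1−α) = 522.63/1058.1 = 0.4939;  α = 0.5061.

0.506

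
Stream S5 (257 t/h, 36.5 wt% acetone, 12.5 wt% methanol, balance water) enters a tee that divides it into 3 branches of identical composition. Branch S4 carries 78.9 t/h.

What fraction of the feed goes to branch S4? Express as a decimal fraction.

Fraction to S4 = 78.9/257 = 0.3070.

0.307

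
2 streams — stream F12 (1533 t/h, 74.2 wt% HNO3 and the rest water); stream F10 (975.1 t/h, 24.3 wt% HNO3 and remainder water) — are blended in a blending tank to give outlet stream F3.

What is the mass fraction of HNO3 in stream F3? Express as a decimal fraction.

Total flow out = 1533 + 975.1 = 2508.1 t/h.
HNO3 in = 1533×0.742 + 975.1×0.243 = 1374.4 t/h.
HNO3 mass fraction in F3 = 1374.4/2508.1 = 0.548.

0.548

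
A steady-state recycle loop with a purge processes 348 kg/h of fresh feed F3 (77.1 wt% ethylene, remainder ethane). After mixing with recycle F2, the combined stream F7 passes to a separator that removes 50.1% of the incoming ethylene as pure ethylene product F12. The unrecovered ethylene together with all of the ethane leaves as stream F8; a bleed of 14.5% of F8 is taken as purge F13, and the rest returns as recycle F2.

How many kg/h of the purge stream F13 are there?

113.6 kg/h

ethane enters only via F3 and leaves only via the purge: 348×0.229 = 0.145×(ethane in F8), and the separator passes all ethane, so ethane in F7 = ethane in F8 = 549.6 kg/h.
ethylene in F7: m_A = 348×0.771 + (1−0.145)·(1−0.501)·m_A, so m_A = 268.31/0.5734 = 467.96 kg/h.
F8 = (1−0.501)×467.96 + 549.6 = 783.11 kg/h.
Purge F13 = 0.145×783.11 = 113.55 kg/h.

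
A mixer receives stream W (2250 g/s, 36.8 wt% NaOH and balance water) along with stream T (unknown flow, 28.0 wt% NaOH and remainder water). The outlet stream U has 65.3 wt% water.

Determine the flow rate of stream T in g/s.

705.2 g/s

Let T be the unknown flow. Total out = 2250 + T.
water balance: 1422 + 0.720·T = 0.653·(2250 + T)
(0.720 − 0.653)·T = 0.653×2250 − 1422 = 47.25
T = 47.25 / 0.067 = 705.22 g/s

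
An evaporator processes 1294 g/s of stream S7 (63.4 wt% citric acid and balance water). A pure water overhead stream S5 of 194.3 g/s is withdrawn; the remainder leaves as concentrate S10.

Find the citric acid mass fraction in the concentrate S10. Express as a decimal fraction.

citric acid is not removed: 1294×0.634 = 820.4 g/s of citric acid enters S10.
Concentrate = 1294 − 194.3 = 1099.7 g/s.
Mass fraction = 820.4/1099.7 = 0.746.

0.746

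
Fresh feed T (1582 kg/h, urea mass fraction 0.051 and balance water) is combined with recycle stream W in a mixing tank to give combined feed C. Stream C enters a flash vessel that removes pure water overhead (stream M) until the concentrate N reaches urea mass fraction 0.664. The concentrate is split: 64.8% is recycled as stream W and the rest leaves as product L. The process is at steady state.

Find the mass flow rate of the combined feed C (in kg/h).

1806 kg/h

Overall urea balance (none leaves overhead): urea in fresh feed = urea in product, i.e. 1582×0.051 = (1−0.648)·N·0.664.
N = 80.682/(0.664×0.352) = 345.2 kg/h.
Recycle W = 0.648×345.2 = 223.69 kg/h.
Combined feed C = 1582 + 223.69 = 1805.7 kg/h.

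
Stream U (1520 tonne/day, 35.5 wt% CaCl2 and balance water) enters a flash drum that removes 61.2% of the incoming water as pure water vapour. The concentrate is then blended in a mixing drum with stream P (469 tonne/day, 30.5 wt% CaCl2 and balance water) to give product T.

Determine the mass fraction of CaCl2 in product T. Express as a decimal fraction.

0.4915

Vapour removed = 0.612×0.645×1520 = 600 tonne/day; concentrate = 920 tonne/day.
CaCl2 reaching the mixer = 539.6 (from concentrate) + 469×0.305 = 682.64 tonne/day.
Product flow = 920 + 469 = 1389 tonne/day; CaCl2 fraction = 0.4915.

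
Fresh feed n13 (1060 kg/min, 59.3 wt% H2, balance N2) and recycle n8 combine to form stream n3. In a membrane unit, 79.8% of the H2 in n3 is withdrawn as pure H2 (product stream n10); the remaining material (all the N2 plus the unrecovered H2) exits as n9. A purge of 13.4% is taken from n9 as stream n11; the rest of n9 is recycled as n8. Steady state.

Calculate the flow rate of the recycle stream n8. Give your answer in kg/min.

N2 enters only via n13 and leaves only via the purge: 1060×0.407 = 0.134×(N2 in n9), and the membrane unit passes all N2, so N2 in n3 = N2 in n9 = 3219.6 kg/min.
H2 in n3: m_A = 1060×0.593 + (1−0.134)·(1−0.798)·m_A, so m_A = 628.58/0.8251 = 761.85 kg/min.
n9 = (1−0.798)×761.85 + 3219.6 = 3373.4 kg/min.
Recycle n8 = (1−0.134)×3373.4 = 2921.4 kg/min.

2921 kg/min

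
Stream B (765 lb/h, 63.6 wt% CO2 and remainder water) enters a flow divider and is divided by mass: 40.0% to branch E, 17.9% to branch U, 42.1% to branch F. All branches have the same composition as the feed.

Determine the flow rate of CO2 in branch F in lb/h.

204.8 lb/h

Branch F total = 0.421×765 = 322.06 lb/h.
CO2 in F = 0.636×322.06 = 204.83 lb/h.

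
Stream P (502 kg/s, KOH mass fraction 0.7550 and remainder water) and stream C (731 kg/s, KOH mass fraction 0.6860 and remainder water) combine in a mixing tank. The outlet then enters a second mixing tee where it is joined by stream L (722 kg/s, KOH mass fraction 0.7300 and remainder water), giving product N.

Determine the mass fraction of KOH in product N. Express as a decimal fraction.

0.7200

Overall, product flow = 1955 kg/s.
KOH in = 502×0.755 + 731×0.686 + 722×0.730 = 1407.5 kg/s.
KOH fraction in N = 0.7200.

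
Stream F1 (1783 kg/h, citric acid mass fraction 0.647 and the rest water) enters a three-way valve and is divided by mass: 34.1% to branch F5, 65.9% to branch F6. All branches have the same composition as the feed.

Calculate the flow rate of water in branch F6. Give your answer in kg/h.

Branch F6 total = 0.659×1783 = 1175 kg/h.
water in F6 = 0.353×1175 = 414.77 kg/h.

414.8 kg/h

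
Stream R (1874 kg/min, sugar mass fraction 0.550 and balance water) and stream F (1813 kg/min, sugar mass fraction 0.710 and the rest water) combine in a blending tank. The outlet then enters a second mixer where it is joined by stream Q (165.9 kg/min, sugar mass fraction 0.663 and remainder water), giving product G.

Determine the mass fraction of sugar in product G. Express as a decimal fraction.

0.630

Overall, product flow = 3852.9 kg/min.
sugar in = 1874×0.550 + 1813×0.710 + 165.9×0.663 = 2427.9 kg/min.
sugar fraction in G = 0.630.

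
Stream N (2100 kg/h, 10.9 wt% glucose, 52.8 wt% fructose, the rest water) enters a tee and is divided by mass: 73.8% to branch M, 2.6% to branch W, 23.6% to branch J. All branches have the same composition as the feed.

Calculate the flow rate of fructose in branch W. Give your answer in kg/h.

Branch W total = 0.026×2100 = 54.6 kg/h.
fructose in W = 0.528×54.6 = 28.829 kg/h.

28.83 kg/h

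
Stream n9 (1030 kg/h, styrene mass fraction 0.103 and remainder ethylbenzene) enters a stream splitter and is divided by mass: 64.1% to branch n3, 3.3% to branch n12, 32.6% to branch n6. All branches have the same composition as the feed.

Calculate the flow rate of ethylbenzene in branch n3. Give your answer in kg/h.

Branch n3 total = 0.641×1030 = 660.23 kg/h.
ethylbenzene in n3 = 0.897×660.23 = 592.23 kg/h.

592.2 kg/h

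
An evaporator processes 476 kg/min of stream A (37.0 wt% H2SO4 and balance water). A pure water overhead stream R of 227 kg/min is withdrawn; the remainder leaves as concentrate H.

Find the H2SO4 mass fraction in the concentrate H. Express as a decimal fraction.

0.707

H2SO4 is not removed: 476×0.370 = 176.12 kg/min of H2SO4 enters H.
Concentrate = 476 − 227 = 249 kg/min.
Mass fraction = 176.12/249 = 0.707.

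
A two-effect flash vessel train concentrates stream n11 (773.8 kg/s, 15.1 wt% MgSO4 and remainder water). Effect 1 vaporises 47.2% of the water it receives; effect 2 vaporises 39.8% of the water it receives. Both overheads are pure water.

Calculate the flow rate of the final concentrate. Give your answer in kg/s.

325.7 kg/s

water in feed = 773.8×0.849 = 656.96 kg/s.
After stage 1: water left = (1−0.472)×656.96 = 346.87; stream total = 463.72 kg/s.
After stage 2: water left = (1−0.398)×346.87 = 208.82; final concentrate = 325.66 kg/s.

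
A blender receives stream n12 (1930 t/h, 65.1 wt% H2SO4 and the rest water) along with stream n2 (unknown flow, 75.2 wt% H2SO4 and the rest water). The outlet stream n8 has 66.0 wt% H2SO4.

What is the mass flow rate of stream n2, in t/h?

188.8 t/h

Let n2 be the unknown flow. Total out = 1930 + n2.
H2SO4 balance: 1256.4 + 0.752·n2 = 0.660·(1930 + n2)
(0.752 − 0.660)·n2 = 0.660×1930 − 1256.4 = 17.37
n2 = 17.37 / 0.092 = 188.8 t/h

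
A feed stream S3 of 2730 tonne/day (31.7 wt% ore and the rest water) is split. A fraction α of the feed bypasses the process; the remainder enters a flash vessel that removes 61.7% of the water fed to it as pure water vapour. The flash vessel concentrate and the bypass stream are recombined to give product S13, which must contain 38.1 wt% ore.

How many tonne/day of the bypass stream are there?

All 2730×0.317 = 865.41 tonne/day of ore reaches S13, so S13 = 865.41/0.381 = 2271.4 tonne/day and vapour = 458.58 tonne/day.
The evaporator receives (1−α)·2730 of feed at 0.683 water and removes 0.617 of that water:
0.617×0.683×(1−α)×2730 = 458.58
(1−α) = 458.58/1150.5 = 0.3986;  α = 0.6014.
Bypass flow = 0.6014×2730 = 1641.8 tonne/day.

1642 tonne/day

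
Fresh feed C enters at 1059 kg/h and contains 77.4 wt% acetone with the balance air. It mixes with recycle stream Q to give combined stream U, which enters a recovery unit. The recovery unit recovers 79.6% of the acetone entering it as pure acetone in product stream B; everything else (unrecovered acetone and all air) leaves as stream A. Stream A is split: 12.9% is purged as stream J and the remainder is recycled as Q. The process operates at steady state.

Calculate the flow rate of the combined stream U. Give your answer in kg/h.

air enters only via C and leaves only via the purge: 1059×0.226 = 0.129×(air in A), and the recovery unit passes all air, so air in U = air in A = 1855.3 kg/h.
acetone in U: m_A = 1059×0.774 + (1−0.129)·(1−0.796)·m_A, so m_A = 819.67/0.8223 = 996.78 kg/h.
U = 996.78 + 1855.3 = 2852.1 kg/h.

2852 kg/h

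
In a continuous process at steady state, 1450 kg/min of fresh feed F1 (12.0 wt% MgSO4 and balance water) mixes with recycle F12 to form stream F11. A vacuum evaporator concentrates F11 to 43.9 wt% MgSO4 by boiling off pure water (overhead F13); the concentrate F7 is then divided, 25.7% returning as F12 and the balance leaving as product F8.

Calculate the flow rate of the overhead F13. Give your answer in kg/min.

Overall MgSO4 balance (none leaves overhead): MgSO4 in fresh feed = MgSO4 in product, i.e. 1450×0.120 = (1−0.257)·F7·0.439.
F7 = 174/(0.439×0.743) = 533.45 kg/min.
Recycle F12 = 0.257×533.45 = 137.1 kg/min.
Combined feed F11 = 1450 + 137.1 = 1587.1 kg/min.
Overhead F13 = F11 − F7 = 1587.1 − 533.45 = 1053.6 kg/min.

1054 kg/min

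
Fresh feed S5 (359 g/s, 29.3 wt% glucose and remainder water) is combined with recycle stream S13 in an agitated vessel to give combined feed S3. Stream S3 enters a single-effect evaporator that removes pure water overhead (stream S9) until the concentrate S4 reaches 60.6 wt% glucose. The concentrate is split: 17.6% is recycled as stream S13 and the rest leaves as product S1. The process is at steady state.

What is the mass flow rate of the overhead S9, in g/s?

Overall glucose balance (none leaves overhead): glucose in fresh feed = glucose in product, i.e. 359×0.293 = (1−0.176)·S4·0.606.
S4 = 105.19/(0.606×0.824) = 210.65 g/s.
Recycle S13 = 0.176×210.65 = 37.074 g/s.
Combined feed S3 = 359 + 37.074 = 396.07 g/s.
Overhead S9 = S3 − S4 = 396.07 − 210.65 = 185.42 g/s.

185.4 g/s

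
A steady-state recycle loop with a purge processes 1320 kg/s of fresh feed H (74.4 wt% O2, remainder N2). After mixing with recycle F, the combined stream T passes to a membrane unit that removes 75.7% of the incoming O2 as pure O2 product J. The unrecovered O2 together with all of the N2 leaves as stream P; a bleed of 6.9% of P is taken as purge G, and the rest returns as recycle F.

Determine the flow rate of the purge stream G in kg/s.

359.2 kg/s

N2 enters only via H and leaves only via the purge: 1320×0.256 = 0.069×(N2 in P), and the membrane unit passes all N2, so N2 in T = N2 in P = 4897.4 kg/s.
O2 in T: m_A = 1320×0.744 + (1−0.069)·(1−0.757)·m_A, so m_A = 982.08/0.7738 = 1269.2 kg/s.
P = (1−0.757)×1269.2 + 4897.4 = 5205.8 kg/s.
Purge G = 0.069×5205.8 = 359.2 kg/s.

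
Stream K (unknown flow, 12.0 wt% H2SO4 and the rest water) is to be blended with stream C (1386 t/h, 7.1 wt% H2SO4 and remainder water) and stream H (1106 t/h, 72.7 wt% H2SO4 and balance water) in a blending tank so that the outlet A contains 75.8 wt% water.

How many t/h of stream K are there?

2454 t/h

Let K be the unknown flow. Total out = 2492 + K.
water balance: 1589.5 + 0.880·K = 0.758·(2492 + K)
(0.880 − 0.758)·K = 0.758×2492 − 1589.5 = 299.4
K = 299.4 / 0.122 = 2454.1 t/h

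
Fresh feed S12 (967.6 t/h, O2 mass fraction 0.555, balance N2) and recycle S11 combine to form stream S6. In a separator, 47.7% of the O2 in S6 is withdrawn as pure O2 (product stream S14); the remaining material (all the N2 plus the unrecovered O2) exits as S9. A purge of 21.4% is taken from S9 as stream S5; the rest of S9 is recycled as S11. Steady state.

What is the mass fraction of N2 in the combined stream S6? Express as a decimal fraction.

N2 enters only via S12 and leaves only via the purge: 967.6×0.445 = 0.214×(N2 in S9), and the separator passes all N2, so N2 in S6 = N2 in S9 = 2012.1 t/h.
O2 in S6: m_A = 967.6×0.555 + (1−0.214)·(1−0.477)·m_A, so m_A = 537.02/0.5889 = 911.87 t/h.
S6 = 911.87 + 2012.1 = 2923.9 t/h.
N2 fraction in S6 = 2012.1/2923.9 = 0.688.

0.688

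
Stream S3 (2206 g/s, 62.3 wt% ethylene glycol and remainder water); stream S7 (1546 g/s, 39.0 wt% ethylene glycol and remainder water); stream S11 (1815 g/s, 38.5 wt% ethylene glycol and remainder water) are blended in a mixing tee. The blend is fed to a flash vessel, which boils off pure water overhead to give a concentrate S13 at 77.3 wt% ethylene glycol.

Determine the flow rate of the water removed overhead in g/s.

ethylene glycol entering = 2206×0.623 + 1546×0.390 + 1815×0.385 = 2676.1 g/s.
All ethylene glycol reports to S13, so S13 = 2676.1/0.773 = 3461.9 g/s.
Total feed = 5567 g/s; overhead = 5567 − 3461.9 = 2105.1 g/s.

2105 g/s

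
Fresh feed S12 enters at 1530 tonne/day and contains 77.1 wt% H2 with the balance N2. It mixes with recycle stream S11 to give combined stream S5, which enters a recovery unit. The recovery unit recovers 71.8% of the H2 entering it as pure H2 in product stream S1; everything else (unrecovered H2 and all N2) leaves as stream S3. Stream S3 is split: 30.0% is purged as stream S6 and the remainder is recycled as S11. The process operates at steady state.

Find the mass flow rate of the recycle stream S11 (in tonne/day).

1108 tonne/day

N2 enters only via S12 and leaves only via the purge: 1530×0.229 = 0.300×(N2 in S3), and the recovery unit passes all N2, so N2 in S5 = N2 in S3 = 1167.9 tonne/day.
H2 in S5: m_A = 1530×0.771 + (1−0.300)·(1−0.718)·m_A, so m_A = 1179.6/0.8026 = 1469.8 tonne/day.
S3 = (1−0.718)×1469.8 + 1167.9 = 1582.4 tonne/day.
Recycle S11 = (1−0.300)×1582.4 = 1107.7 tonne/day.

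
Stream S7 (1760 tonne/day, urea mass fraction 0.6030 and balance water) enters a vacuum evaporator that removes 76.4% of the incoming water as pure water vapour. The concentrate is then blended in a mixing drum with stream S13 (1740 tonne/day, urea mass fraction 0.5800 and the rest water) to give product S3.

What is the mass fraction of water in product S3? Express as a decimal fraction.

Vapour removed = 0.764×0.397×1760 = 533.82 tonne/day; concentrate = 1226.2 tonne/day.
water reaching the mixer = 164.9 (from concentrate) + 1740×0.420 = 895.7 tonne/day.
Product flow = 1226.2 + 1740 = 2966.2 tonne/day; water fraction = 0.3020.

0.3020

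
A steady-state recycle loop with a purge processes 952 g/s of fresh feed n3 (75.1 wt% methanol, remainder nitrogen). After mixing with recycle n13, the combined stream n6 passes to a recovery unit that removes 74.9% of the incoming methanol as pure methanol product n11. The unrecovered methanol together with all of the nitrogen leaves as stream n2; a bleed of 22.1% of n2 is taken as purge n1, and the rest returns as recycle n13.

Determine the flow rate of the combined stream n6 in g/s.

1961 g/s

nitrogen enters only via n3 and leaves only via the purge: 952×0.249 = 0.221×(nitrogen in n2), and the recovery unit passes all nitrogen, so nitrogen in n6 = nitrogen in n2 = 1072.6 g/s.
methanol in n6: m_A = 952×0.751 + (1−0.221)·(1−0.749)·m_A, so m_A = 714.95/0.8045 = 888.72 g/s.
n6 = 888.72 + 1072.6 = 1961.3 g/s.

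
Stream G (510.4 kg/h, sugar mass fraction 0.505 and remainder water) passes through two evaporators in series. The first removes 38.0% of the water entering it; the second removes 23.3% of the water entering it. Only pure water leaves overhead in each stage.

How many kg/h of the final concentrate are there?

water in feed = 510.4×0.495 = 252.65 kg/h.
After stage 1: water left = (1−0.380)×252.65 = 156.64; stream total = 414.39 kg/h.
After stage 2: water left = (1−0.233)×156.64 = 120.14; final concentrate = 377.9 kg/h.

377.9 kg/h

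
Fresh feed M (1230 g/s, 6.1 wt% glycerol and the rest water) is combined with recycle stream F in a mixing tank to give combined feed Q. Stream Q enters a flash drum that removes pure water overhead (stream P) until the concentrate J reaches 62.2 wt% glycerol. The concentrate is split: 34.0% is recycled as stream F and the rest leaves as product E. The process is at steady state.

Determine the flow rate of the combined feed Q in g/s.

1292 g/s

Overall glycerol balance (none leaves overhead): glycerol in fresh feed = glycerol in product, i.e. 1230×0.061 = (1−0.340)·J·0.622.
J = 75.03/(0.622×0.660) = 182.77 g/s.
Recycle F = 0.340×182.77 = 62.141 g/s.
Combined feed Q = 1230 + 62.141 = 1292.1 g/s.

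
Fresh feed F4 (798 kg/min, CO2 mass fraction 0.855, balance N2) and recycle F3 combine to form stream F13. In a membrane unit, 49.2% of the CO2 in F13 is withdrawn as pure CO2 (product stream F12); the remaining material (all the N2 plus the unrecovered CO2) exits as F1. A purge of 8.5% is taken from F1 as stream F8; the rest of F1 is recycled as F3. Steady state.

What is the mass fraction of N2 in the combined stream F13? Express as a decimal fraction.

0.516

N2 enters only via F4 and leaves only via the purge: 798×0.145 = 0.085×(N2 in F1), and the membrane unit passes all N2, so N2 in F13 = N2 in F1 = 1361.3 kg/min.
CO2 in F13: m_A = 798×0.855 + (1−0.085)·(1−0.492)·m_A, so m_A = 682.29/0.5352 = 1274.9 kg/min.
F13 = 1274.9 + 1361.3 = 2636.2 kg/min.
N2 fraction in F13 = 1361.3/2636.2 = 0.516.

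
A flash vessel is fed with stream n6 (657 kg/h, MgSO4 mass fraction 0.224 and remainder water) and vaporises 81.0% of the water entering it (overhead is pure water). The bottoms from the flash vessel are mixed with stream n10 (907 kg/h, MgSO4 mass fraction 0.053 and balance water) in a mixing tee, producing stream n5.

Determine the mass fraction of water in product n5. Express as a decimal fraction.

0.830

Vapour removed = 0.810×0.776×657 = 412.96 kg/h; concentrate = 244.04 kg/h.
water reaching the mixer = 96.868 (from concentrate) + 907×0.947 = 955.8 kg/h.
Product flow = 244.04 + 907 = 1151 kg/h; water fraction = 0.830.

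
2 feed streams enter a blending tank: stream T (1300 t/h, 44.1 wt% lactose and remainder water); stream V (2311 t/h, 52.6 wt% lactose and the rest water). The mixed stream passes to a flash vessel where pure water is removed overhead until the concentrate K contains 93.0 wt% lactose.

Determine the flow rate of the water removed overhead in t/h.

lactose entering = 1300×0.441 + 2311×0.526 = 1788.9 t/h.
All lactose reports to K, so K = 1788.9/0.930 = 1923.5 t/h.
Total feed = 3611 t/h; overhead = 3611 − 1923.5 = 1687.5 t/h.

1687 t/h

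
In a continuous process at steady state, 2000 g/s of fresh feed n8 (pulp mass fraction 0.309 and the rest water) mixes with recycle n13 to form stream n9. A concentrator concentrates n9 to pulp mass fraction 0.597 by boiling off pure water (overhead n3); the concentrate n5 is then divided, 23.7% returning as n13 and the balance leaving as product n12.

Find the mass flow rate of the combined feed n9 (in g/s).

Overall pulp balance (none leaves overhead): pulp in fresh feed = pulp in product, i.e. 2000×0.309 = (1−0.237)·n5·0.597.
n5 = 618/(0.597×0.763) = 1356.7 g/s.
Recycle n13 = 0.237×1356.7 = 321.54 g/s.
Combined feed n9 = 2000 + 321.54 = 2321.5 g/s.

2322 g/s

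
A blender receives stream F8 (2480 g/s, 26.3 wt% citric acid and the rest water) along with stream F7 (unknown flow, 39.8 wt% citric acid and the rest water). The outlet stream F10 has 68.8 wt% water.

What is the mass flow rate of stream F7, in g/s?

Let F7 be the unknown flow. Total out = 2480 + F7.
water balance: 1827.8 + 0.602·F7 = 0.688·(2480 + F7)
(0.602 − 0.688)·F7 = 0.688×2480 − 1827.8 = -121.52
F7 = -121.52 / -0.086 = 1413 g/s

1413 g/s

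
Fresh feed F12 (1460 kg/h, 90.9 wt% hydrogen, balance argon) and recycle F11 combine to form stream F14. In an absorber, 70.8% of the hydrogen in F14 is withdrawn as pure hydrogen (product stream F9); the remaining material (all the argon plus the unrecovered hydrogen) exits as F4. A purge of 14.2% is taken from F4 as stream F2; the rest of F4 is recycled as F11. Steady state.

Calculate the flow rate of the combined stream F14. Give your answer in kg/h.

2706 kg/h

argon enters only via F12 and leaves only via the purge: 1460×0.091 = 0.142×(argon in F4), and the absorber passes all argon, so argon in F14 = argon in F4 = 935.63 kg/h.
hydrogen in F14: m_A = 1460×0.909 + (1−0.142)·(1−0.708)·m_A, so m_A = 1327.1/0.7495 = 1770.8 kg/h.
F14 = 1770.8 + 935.63 = 2706.4 kg/h.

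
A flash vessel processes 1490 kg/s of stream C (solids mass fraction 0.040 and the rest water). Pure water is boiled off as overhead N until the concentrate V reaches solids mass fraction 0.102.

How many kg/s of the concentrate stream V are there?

solids is conserved: 1490×0.040 = 59.6 kg/s all reports to the concentrate.
Concentrate = 59.6/(target fraction) = 584.31 kg/s.

584.3 kg/s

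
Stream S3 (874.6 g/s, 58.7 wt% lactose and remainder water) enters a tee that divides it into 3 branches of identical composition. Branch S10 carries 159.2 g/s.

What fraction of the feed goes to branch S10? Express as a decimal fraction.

Fraction to S10 = 159.2/874.6 = 0.1820.

0.182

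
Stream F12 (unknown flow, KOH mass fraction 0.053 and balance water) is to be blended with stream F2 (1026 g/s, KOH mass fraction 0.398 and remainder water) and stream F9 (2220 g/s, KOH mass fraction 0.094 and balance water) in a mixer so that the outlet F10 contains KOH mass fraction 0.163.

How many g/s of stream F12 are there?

799.4 g/s

Let F12 be the unknown flow. Total out = 3246 + F12.
KOH balance: 617.03 + 0.053·F12 = 0.163·(3246 + F12)
(0.053 − 0.163)·F12 = 0.163×3246 − 617.03 = -87.93
F12 = -87.93 / -0.110 = 799.36 g/s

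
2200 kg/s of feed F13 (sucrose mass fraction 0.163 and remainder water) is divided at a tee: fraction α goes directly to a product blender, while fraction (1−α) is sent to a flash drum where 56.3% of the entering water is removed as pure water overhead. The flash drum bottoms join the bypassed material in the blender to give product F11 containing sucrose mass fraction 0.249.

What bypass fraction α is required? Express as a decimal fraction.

All 2200×0.163 = 358.6 kg/s of sucrose reaches F11, so F11 = 358.6/0.249 = 1440.2 kg/s and vapour = 759.84 kg/s.
The evaporator receives (1−α)·2200 of feed at 0.837 water and removes 0.563 of that water:
0.563×0.837×(1−α)×2200 = 759.84
(1−α) = 759.84/1036.7 = 0.7329;  α = 0.2671.

0.267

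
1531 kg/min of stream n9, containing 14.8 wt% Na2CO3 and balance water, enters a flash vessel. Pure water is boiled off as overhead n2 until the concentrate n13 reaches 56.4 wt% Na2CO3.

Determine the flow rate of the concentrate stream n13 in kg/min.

401.8 kg/min

Na2CO3 is conserved: 1531×0.148 = 226.59 kg/min all reports to the concentrate.
Concentrate = 226.59/(target fraction) = 401.75 kg/min.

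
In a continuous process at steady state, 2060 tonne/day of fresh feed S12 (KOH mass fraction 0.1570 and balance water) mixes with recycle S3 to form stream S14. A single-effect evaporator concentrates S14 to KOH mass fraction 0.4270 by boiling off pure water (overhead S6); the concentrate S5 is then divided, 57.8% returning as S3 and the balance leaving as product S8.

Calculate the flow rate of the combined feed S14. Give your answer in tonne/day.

3097 tonne/day

Overall KOH balance (none leaves overhead): KOH in fresh feed = KOH in product, i.e. 2060×0.157 = (1−0.578)·S5·0.427.
S5 = 323.42/(0.427×0.422) = 1794.8 tonne/day.
Recycle S3 = 0.578×1794.8 = 1037.4 tonne/day.
Combined feed S14 = 2060 + 1037.4 = 3097.4 tonne/day.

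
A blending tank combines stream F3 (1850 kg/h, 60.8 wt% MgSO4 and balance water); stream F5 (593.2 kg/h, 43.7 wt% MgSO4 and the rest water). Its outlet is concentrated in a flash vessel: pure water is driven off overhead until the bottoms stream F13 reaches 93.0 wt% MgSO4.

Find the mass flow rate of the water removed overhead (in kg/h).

MgSO4 entering = 1850×0.608 + 593.2×0.437 = 1384 kg/h.
All MgSO4 reports to F13, so F13 = 1384/0.930 = 1488.2 kg/h.
Total feed = 2443.2 kg/h; overhead = 2443.2 − 1488.2 = 955 kg/h.

955 kg/h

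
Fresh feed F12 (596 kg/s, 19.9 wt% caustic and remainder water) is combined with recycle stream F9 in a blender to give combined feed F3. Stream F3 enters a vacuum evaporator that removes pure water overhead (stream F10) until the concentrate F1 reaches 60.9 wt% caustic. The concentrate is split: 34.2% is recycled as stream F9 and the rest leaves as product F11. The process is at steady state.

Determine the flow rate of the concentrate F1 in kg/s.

296 kg/s

Overall caustic balance (none leaves overhead): caustic in fresh feed = caustic in product, i.e. 596×0.199 = (1−0.342)·F1·0.609.
F1 = 118.6/(0.609×0.658) = 295.98 kg/s.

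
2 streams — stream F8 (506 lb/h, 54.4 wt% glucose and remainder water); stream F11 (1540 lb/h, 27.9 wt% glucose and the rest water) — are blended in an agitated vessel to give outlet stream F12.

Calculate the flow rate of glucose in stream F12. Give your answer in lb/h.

glucose out = glucose in = 506×0.544 + 1540×0.279 = 704.92 lb/h.

704.9 lb/h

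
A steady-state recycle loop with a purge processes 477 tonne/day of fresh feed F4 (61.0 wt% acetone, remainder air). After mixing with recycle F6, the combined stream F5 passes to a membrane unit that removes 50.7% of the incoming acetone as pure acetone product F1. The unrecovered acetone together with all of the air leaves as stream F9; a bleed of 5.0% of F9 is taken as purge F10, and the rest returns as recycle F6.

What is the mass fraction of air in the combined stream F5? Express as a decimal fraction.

air enters only via F4 and leaves only via the purge: 477×0.390 = 0.050×(air in F9), and the membrane unit passes all air, so air in F5 = air in F9 = 3720.6 tonne/day.
acetone in F5: m_A = 477×0.610 + (1−0.050)·(1−0.507)·m_A, so m_A = 290.97/0.5316 = 547.3 tonne/day.
F5 = 547.3 + 3720.6 = 4267.9 tonne/day.
air fraction in F5 = 3720.6/4267.9 = 0.872.

0.872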